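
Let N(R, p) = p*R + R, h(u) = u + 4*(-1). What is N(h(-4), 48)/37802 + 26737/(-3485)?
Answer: -12342417/1606585 ≈ -7.6824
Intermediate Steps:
h(u) = -4 + u (h(u) = u - 4 = -4 + u)
N(R, p) = R + R*p (N(R, p) = R*p + R = R + R*p)
N(h(-4), 48)/37802 + 26737/(-3485) = ((-4 - 4)*(1 + 48))/37802 + 26737/(-3485) = -8*49*(1/37802) + 26737*(-1/3485) = -392*1/37802 - 26737/3485 = -196/18901 - 26737/3485 = -12342417/1606585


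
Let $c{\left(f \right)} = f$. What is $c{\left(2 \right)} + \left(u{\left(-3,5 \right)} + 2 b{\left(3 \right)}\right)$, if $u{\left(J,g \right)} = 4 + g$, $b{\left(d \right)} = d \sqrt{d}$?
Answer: $11 + 6 \sqrt{3} \approx 21.392$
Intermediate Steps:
$b{\left(d \right)} = d^{\frac{3}{2}}$
$c{\left(2 \right)} + \left(u{\left(-3,5 \right)} + 2 b{\left(3 \right)}\right) = 2 + \left(\left(4 + 5\right) + 2 \cdot 3^{\frac{3}{2}}\right) = 2 + \left(9 + 2 \cdot 3 \sqrt{3}\right) = 2 + \left(9 + 6 \sqrt{3}\right) = 11 + 6 \sqrt{3}$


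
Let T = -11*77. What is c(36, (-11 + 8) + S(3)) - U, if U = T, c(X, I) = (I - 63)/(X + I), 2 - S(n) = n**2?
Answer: 21949/26 ≈ 844.19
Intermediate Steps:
S(n) = 2 - n**2
T = -847
c(X, I) = (-63 + I)/(I + X)
U = -847
c(36, (-11 + 8) + S(3)) - U = (-63 + ((-11 + 8) + (2 - 1*3**2)))/(((-11 + 8) + (2 - 1*3**2)) + 36) - 1*(-847) = (-63 + (-3 + (2 - 1*9)))/((-3 + (2 - 1*9)) + 36) + 847 = (-63 + (-3 + (2 - 9)))/((-3 + (2 - 9)) + 36) + 847 = (-63 + (-3 - 7))/((-3 - 7) + 36) + 847 = (-63 - 10)/(-10 + 36) + 847 = -73/26 + 847 = 21949/26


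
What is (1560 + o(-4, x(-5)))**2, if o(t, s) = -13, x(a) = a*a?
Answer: 2393209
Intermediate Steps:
x(a) = a**2
(1560 + o(-4, x(-5)))**2 = (1560 - 13)**2 = 1547**2 = 2393209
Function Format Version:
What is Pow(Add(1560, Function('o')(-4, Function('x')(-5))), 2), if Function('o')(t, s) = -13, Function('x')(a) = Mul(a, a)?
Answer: 2393209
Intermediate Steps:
Function('x')(a) = Pow(a, 2)
Pow(Add(1560, Function('o')(-4, Function('x')(-5))), 2) = Pow(Add(1560, -13), 2) = Pow(1547, 2) = 2393209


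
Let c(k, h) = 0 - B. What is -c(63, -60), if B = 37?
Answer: 37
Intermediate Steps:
c(k, h) = -37 (c(k, h) = 0 - 1*37 = 0 - 37 = -37)
-c(63, -60) = -1*(-37) = 37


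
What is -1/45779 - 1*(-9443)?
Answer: 432291096/45779 ≈ 9443.0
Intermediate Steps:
-1/45779 - 1*(-9443) = -1*1/45779 + 9443 = -1/45779 + 9443 = 432291096/45779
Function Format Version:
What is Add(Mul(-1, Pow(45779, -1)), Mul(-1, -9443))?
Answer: Rational(432291096, 45779) ≈ 9443.0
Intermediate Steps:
Add(Mul(-1, Pow(45779, -1)), Mul(-1, -9443)) = Add(Mul(-1, Rational(1, 45779)), 9443) = Add(Rational(-1, 45779), 9443) = Rational(432291096, 45779)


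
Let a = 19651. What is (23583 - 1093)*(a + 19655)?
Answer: 883991940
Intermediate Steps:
(23583 - 1093)*(a + 19655) = (23583 - 1093)*(19651 + 19655) = 22490*39306 = 883991940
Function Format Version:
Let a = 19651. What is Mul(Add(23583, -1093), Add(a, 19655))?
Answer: 883991940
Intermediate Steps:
Mul(Add(23583, -1093), Add(a, 19655)) = Mul(Add(23583, -1093), Add(19651, 19655)) = Mul(22490, 39306) = 883991940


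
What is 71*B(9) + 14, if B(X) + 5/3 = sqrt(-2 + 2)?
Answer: -313/3 ≈ -104.33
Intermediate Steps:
B(X) = -5/3 (B(X) = -5/3 + sqrt(-2 + 2) = -5/3 + sqrt(0) = -5/3 + 0 = -5/3)
71*B(9) + 14 = 71*(-5/3) + 14 = -355/3 + 14 = -313/3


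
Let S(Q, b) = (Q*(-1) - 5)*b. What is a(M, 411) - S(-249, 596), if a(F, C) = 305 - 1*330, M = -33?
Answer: -145449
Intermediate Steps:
S(Q, b) = b*(-5 - Q) (S(Q, b) = (-Q - 5)*b = (-5 - Q)*b = b*(-5 - Q))
a(F, C) = -25 (a(F, C) = 305 - 330 = -25)
a(M, 411) - S(-249, 596) = -25 - (-1)*596*(5 - 249) = -25 - (-1)*596*(-244) = -25 - 1*145424 = -25 - 145424 = -145449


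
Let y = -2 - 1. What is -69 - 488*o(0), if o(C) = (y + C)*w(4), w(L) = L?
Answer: 5787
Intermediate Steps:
y = -3
o(C) = -12 + 4*C (o(C) = (-3 + C)*4 = -12 + 4*C)
-69 - 488*o(0) = -69 - 488*(-12 + 4*0) = -69 - 488*(-12 + 0) = -69 - 488*(-12) = -69 + 5856 = 5787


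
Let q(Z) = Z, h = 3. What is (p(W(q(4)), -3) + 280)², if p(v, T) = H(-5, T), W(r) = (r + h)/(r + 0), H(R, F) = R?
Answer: 75625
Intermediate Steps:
W(r) = (3 + r)/r (W(r) = (r + 3)/(r + 0) = (3 + r)/r)
p(v, T) = -5
(p(W(q(4)), -3) + 280)² = (-5 + 280)² = 275² = 75625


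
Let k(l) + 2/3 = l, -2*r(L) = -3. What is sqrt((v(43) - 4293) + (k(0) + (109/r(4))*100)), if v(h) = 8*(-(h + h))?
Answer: sqrt(2285) ≈ 47.802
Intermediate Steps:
r(L) = 3/2 (r(L) = -1/2*(-3) = 3/2)
v(h) = -16*h (v(h) = 8*(-2*h) = -16*h)
k(l) = -2/3 + l
sqrt((v(43) - 4293) + (k(0) + (109/r(4))*100)) = sqrt((-16*43 - 4293) + ((-2/3 + 0) + (109/(3/2))*100)) = sqrt((-688 - 4293) + (-2/3 + (109*(2/3))*100)) = sqrt(-4981 + (-2/3 + (218/3)*100)) = sqrt(-4981 + (-2/3 + 21800/3)) = sqrt(-4981 + 7266) = sqrt(2285)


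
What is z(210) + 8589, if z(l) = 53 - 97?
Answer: 8545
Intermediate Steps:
z(l) = -44
z(210) + 8589 = -44 + 8589 = 8545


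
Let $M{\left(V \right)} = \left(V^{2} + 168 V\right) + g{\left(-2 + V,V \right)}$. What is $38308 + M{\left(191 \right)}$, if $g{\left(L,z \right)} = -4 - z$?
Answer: $106682$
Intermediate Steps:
$M{\left(V \right)} = -4 + V^{2} + 167 V$ ($M{\left(V \right)} = \left(V^{2} + 168 V\right) - \left(4 + V\right) = -4 + V^{2} + 167 V$)
$38308 + M{\left(191 \right)} = 38308 + \left(-4 + 191^{2} + 167 \cdot 191\right) = 38308 + \left(-4 + 36481 + 31897\right) = 38308 + 68374 = 106682$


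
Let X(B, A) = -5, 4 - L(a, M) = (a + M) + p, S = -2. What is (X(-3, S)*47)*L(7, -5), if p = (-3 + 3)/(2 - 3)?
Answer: -470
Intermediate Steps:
p = 0 (p = 0/(-1) = 0*(-1) = 0)
L(a, M) = 4 - M - a (L(a, M) = 4 - ((a + M) + 0) = 4 - ((M + a) + 0) = 4 - (M + a) = 4 + (-M - a) = 4 - M - a)
(X(-3, S)*47)*L(7, -5) = (-5*47)*(4 - 1*(-5) - 1*7) = -235*(4 + 5 - 7) = -235*2 = -470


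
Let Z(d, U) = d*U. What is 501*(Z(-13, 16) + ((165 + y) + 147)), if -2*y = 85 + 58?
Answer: 32565/2 ≈ 16283.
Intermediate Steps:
y = -143/2 (y = -(85 + 58)/2 = -½*143 = -143/2 ≈ -71.500)
Z(d, U) = U*d
501*(Z(-13, 16) + ((165 + y) + 147)) = 501*(16*(-13) + ((165 - 143/2) + 147)) = 501*(-208 + (187/2 + 147)) = 501*(-208 + 481/2) = 501*(65/2) = 32565/2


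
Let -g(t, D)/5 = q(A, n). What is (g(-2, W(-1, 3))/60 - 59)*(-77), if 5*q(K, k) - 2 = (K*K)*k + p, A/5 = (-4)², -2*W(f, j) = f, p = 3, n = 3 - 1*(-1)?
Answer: 149611/4 ≈ 37403.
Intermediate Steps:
n = 4 (n = 3 + 1 = 4)
W(f, j) = -f/2
A = 80 (A = 5*(-4)² = 5*16 = 80)
q(K, k) = 1 + k*K²/5 (q(K, k) = ⅖ + ((K*K)*k + 3)/5 = ⅖ + (K²*k + 3)/5 = ⅖ + (k*K² + 3)/5 = ⅖ + (3 + k*K²)/5 = ⅖ + (⅗ + k*K²/5) = 1 + k*K²/5)
g(t, D) = -25605 (g(t, D) = -5*(1 + (⅕)*4*80²) = -5*(1 + (⅕)*4*6400) = -5*(1 + 5120) = -5*5121 = -25605)
(g(-2, W(-1, 3))/60 - 59)*(-77) = (-25605/60 - 59)*(-77) = (-25605*1/60 - 59)*(-77) = (-1707/4 - 59)*(-77) = -1943/4*(-77) = 149611/4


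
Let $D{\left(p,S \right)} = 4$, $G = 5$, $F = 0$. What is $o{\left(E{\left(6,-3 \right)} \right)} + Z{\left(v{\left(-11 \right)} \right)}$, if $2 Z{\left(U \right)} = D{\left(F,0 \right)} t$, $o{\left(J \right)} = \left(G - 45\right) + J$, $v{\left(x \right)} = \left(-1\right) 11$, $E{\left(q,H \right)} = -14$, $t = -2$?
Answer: $-58$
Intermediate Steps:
$v{\left(x \right)} = -11$
$o{\left(J \right)} = -40 + J$ ($o{\left(J \right)} = \left(5 - 45\right) + J = -40 + J$)
$Z{\left(U \right)} = -4$ ($Z{\left(U \right)} = \frac{4 \left(-2\right)}{2} = \frac{1}{2} \left(-8\right) = -4$)
$o{\left(E{\left(6,-3 \right)} \right)} + Z{\left(v{\left(-11 \right)} \right)} = \left(-40 - 14\right) - 4 = -54 - 4 = -58$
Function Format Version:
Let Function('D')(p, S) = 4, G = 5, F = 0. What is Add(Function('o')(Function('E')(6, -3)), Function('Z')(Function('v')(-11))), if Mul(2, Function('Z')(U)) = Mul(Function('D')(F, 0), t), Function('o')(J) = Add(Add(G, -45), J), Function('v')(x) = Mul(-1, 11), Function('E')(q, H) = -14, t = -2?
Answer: -58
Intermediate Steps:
Function('v')(x) = -11
Function('o')(J) = Add(-40, J) (Function('o')(J) = Add(Add(5, -45), J) = Add(-40, J))
Function('Z')(U) = -4 (Function('Z')(U) = Mul(Rational(1, 2), Mul(4, -2)) = Mul(Rational(1, 2), -8) = -4)
Add(Function('o')(Function('E')(6, -3)), Function('Z')(Function('v')(-11))) = Add(Add(-40, -14), -4) = Add(-54, -4) = -58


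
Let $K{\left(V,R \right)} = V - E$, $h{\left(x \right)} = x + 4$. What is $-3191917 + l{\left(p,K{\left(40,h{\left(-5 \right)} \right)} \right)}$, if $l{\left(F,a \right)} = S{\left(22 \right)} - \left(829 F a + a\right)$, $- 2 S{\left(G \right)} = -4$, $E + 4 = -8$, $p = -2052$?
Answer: $85265649$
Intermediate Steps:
$E = -12$ ($E = -4 - 8 = -12$)
$S{\left(G \right)} = 2$ ($S{\left(G \right)} = \left(- \frac{1}{2}\right) \left(-4\right) = 2$)
$h{\left(x \right)} = 4 + x$
$K{\left(V,R \right)} = 12 + V$ ($K{\left(V,R \right)} = V - -12 = V + 12 = 12 + V$)
$l{\left(F,a \right)} = 2 - a - 829 F a$ ($l{\left(F,a \right)} = 2 - \left(829 F a + a\right) = 2 - \left(a + 829 F a\right) = 2 - a - 829 F a$)
$-3191917 + l{\left(p,K{\left(40,h{\left(-5 \right)} \right)} \right)} = -3191917 - \left(50 - 1701108 \left(12 + 40\right)\right) = -3191917 - \left(50 - 88457616\right) = -3191917 + \left(2 - 52 + 88457616\right) = -3191917 + 88457566 = 85265649$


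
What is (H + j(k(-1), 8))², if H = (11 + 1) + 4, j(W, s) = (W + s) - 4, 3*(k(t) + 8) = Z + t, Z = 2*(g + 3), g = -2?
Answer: 1369/9 ≈ 152.11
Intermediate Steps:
Z = 2 (Z = 2*(-2 + 3) = 2*1 = 2)
k(t) = -22/3 + t/3 (k(t) = -8 + (2 + t)/3 = -8 + (⅔ + t/3) = -22/3 + t/3)
j(W, s) = -4 + W + s
H = 16 (H = 12 + 4 = 16)
(H + j(k(-1), 8))² = (16 + (-4 + (-22/3 + (⅓)*(-1)) + 8))² = (16 + (-4 + (-22/3 - ⅓) + 8))² = (16 + (-4 - 23/3 + 8))² = (16 - 11/3)² = (37/3)² = 1369/9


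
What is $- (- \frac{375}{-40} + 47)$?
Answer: $- \frac{451}{8} \approx -56.375$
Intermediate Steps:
$- (- \frac{375}{-40} + 47) = - (\left(-375\right) \left(- \frac{1}{40}\right) + 47) = - (\frac{75}{8} + 47) = \left(-1\right) \frac{451}{8} = - \frac{451}{8}$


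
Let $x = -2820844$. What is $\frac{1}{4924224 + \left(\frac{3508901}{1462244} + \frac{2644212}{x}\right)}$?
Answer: $\frac{1031190553484}{5077814779933996595} \approx 2.0308 \cdot 10^{-7}$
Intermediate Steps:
$\frac{1}{4924224 + \left(\frac{3508901}{1462244} + \frac{2644212}{x}\right)} = \frac{1}{4924224 + \left(\frac{3508901}{1462244} + \frac{2644212}{-2820844}\right)} = \frac{1}{4924224 + \left(3508901 \cdot \frac{1}{1462244} + 2644212 \left(- \frac{1}{2820844}\right)\right)} = \frac{1}{4924224 + \left(\frac{3508901}{1462244} - \frac{661053}{705211}\right)} = \frac{1}{4924224 + \frac{1507894800179}{1031190553484}} = \frac{1}{\frac{5077814779933996595}{1031190553484}} = \frac{1031190553484}{5077814779933996595}$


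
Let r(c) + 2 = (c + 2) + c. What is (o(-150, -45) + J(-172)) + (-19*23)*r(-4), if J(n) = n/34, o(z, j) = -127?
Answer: 57187/17 ≈ 3363.9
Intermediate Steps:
J(n) = n/34 (J(n) = n*(1/34) = n/34)
r(c) = 2*c (r(c) = -2 + ((c + 2) + c) = -2 + ((2 + c) + c) = -2 + (2 + 2*c) = 2*c)
(o(-150, -45) + J(-172)) + (-19*23)*r(-4) = (-127 + (1/34)*(-172)) + (-19*23)*(2*(-4)) = (-127 - 86/17) - 437*(-8) = -2245/17 + 3496 = 57187/17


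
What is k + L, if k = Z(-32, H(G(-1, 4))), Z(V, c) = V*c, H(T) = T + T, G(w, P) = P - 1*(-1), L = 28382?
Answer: 28062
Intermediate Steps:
G(w, P) = 1 + P (G(w, P) = P + 1 = 1 + P)
H(T) = 2*T
k = -320 (k = -64*(1 + 4) = -64*5 = -32*10 = -320)
k + L = -320 + 28382 = 28062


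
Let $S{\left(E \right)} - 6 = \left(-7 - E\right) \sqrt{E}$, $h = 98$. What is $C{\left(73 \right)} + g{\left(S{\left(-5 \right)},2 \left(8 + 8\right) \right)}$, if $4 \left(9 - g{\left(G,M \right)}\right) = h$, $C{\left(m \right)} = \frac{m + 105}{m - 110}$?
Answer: $- \frac{1503}{74} \approx -20.311$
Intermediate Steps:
$C{\left(m \right)} = \frac{105 + m}{-110 + m}$
$S{\left(E \right)} = 6 + \sqrt{E} \left(-7 - E\right)$ ($S{\left(E \right)} = 6 + \left(-7 - E\right) \sqrt{E} = 6 + \sqrt{E} \left(-7 - E\right)$)
$g{\left(G,M \right)} = - \frac{31}{2}$ ($g{\left(G,M \right)} = 9 - \frac{49}{2} = - \frac{31}{2}$)
$C{\left(73 \right)} + g{\left(S{\left(-5 \right)},2 \left(8 + 8\right) \right)} = \frac{105 + 73}{-110 + 73} - \frac{31}{2} = \frac{1}{-37} \cdot 178 - \frac{31}{2} = \left(- \frac{1}{37}\right) 178 - \frac{31}{2} = - \frac{178}{37} - \frac{31}{2} = - \frac{1503}{74}$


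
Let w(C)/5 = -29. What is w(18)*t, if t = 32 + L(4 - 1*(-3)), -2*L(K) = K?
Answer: -8265/2 ≈ -4132.5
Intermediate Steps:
L(K) = -K/2
w(C) = -145 (w(C) = 5*(-29) = -145)
t = 57/2 (t = 32 - (4 - 1*(-3))/2 = 32 - (4 + 3)/2 = 32 - ½*7 = 32 - 7/2 = 57/2 ≈ 28.500)
w(18)*t = -145*57/2 = -8265/2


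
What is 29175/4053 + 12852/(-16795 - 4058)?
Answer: 2943371/447181 ≈ 6.5821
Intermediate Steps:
29175/4053 + 12852/(-16795 - 4058) = 29175*(1/4053) + 12852/(-20853) = 9725/1351 + 12852*(-1/20853) = 9725/1351 - 204/331 = 2943371/447181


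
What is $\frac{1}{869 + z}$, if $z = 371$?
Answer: $\frac{1}{1240} \approx 0.00080645$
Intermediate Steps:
$\frac{1}{869 + z} = \frac{1}{869 + 371} = \frac{1}{1240}$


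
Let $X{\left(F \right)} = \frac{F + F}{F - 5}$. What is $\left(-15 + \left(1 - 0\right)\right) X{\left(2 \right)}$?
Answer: $\frac{56}{3} \approx 18.667$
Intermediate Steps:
$X{\left(F \right)} = \frac{2 F}{-5 + F}$
$\left(-15 + \left(1 - 0\right)\right) X{\left(2 \right)} = \left(-15 + \left(1 - 0\right)\right) 2 \cdot 2 \frac{1}{-5 + 2} = \left(-15 + \left(1 + 0\right)\right) 2 \cdot 2 \frac{1}{-3} = \left(-15 + 1\right) 2 \cdot 2 \left(- \frac{1}{3}\right) = \left(-14\right) \left(- \frac{4}{3}\right) = \frac{56}{3}$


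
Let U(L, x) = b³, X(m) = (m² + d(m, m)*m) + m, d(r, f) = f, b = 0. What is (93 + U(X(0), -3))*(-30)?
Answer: -2790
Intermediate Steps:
X(m) = m + 2*m² (X(m) = (m² + m*m) + m = (m² + m²) + m = 2*m² + m = m + 2*m²)
U(L, x) = 0 (U(L, x) = 0³ = 0)
(93 + U(X(0), -3))*(-30) = (93 + 0)*(-30) = 93*(-30) = -2790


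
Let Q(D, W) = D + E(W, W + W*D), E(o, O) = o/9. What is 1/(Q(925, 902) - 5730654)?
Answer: -9/51566659 ≈ -1.7453e-7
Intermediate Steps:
E(o, O) = o/9 (E(o, O) = o*(1/9) = o/9)
Q(D, W) = D + W/9
1/(Q(925, 902) - 5730654) = 1/((925 + (1/9)*902) - 5730654) = 1/((925 + 902/9) - 5730654) = 1/(9227/9 - 5730654) = 1/(-51566659/9) = -9/51566659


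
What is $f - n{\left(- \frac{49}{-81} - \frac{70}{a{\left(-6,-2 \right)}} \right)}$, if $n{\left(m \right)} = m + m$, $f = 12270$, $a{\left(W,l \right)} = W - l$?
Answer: $\frac{990937}{81} \approx 12234.0$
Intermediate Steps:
$n{\left(m \right)} = 2 m$
$f - n{\left(- \frac{49}{-81} - \frac{70}{a{\left(-6,-2 \right)}} \right)} = 12270 - 2 \left(- \frac{49}{-81} - \frac{70}{-6 - -2}\right) = 12270 - 2 \left(\left(-49\right) \left(- \frac{1}{81}\right) - \frac{70}{-6 + 2}\right) = 12270 - 2 \left(\frac{49}{81} - \frac{70}{-4}\right) = 12270 - 2 \left(\frac{49}{81} - - \frac{35}{2}\right) = 12270 - 2 \left(\frac{49}{81} + \frac{35}{2}\right) = 12270 - 2 \cdot \frac{2933}{162} = 12270 - \frac{2933}{81} = \frac{990937}{81}$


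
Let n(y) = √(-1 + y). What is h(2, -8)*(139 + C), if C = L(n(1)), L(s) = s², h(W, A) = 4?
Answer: 556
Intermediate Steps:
C = 0 (C = (√(-1 + 1))² = (√0)² = 0² = 0)
h(2, -8)*(139 + C) = 4*(139 + 0) = 4*139 = 556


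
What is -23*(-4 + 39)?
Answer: -805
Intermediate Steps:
-23*(-4 + 39) = -23*35 = -805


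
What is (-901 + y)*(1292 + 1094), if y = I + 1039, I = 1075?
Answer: 2894218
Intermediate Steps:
y = 2114 (y = 1075 + 1039 = 2114)
(-901 + y)*(1292 + 1094) = (-901 + 2114)*(1292 + 1094) = 1213*2386 = 2894218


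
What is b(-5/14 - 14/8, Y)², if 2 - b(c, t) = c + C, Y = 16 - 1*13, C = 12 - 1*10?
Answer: 3481/784 ≈ 4.4400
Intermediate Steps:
C = 2 (C = 12 - 10 = 2)
Y = 3 (Y = 16 - 13 = 3)
b(c, t) = -c (b(c, t) = 2 - (c + 2) = 2 - (2 + c) = 2 + (-2 - c) = -c)
b(-5/14 - 14/8, Y)² = (-(-5/14 - 14/8))² = (-(-5*1/14 - 14*⅛))² = (-(-5/14 - 7/4))² = (-1*(-59/28))² = (59/28)² = 3481/784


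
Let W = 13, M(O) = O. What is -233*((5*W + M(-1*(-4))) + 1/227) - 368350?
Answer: -87265162/227 ≈ -3.8443e+5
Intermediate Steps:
-233*((5*W + M(-1*(-4))) + 1/227) - 368350 = -233*((5*13 - 1*(-4)) + 1/227) - 368350 = -233*((65 + 4) + 1/227) - 368350 = -233*(69 + 1/227) - 368350 = -233*15664/227 - 368350 = -3649712/227 - 368350 = -87265162/227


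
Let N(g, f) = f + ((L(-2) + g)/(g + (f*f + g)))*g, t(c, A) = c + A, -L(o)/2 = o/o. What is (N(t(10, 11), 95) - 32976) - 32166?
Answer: -589780750/9067 ≈ -65047.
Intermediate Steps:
L(o) = -2 (L(o) = -2*o/o = -2*1 = -2)
t(c, A) = A + c
N(g, f) = f + g*(-2 + g)/(f² + 2*g) (N(g, f) = f + ((-2 + g)/(g + (f*f + g)))*g = f + ((-2 + g)/(g + (f² + g)))*g = f + ((-2 + g)/(g + (g + f²)))*g = f + ((-2 + g)/(f² + 2*g))*g = f + g*(-2 + g)/(f² + 2*g))
(N(t(10, 11), 95) - 32976) - 32166 = ((95³ + (11 + 10)² - 2*(11 + 10) + 2*95*(11 + 10))/(95² + 2*(11 + 10)) - 32976) - 32166 = ((857375 + 21² - 2*21 + 2*95*21)/(9025 + 2*21) - 32976) - 32166 = ((857375 + 441 - 42 + 3990)/(9025 + 42) - 32976) - 32166 = (861764/9067 - 32976) - 32166 = -298131628/9067 - 32166 = -589780750/9067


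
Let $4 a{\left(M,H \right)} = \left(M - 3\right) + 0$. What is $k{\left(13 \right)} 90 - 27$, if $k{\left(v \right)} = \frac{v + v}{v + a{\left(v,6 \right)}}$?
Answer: $\frac{3843}{31} \approx 123.97$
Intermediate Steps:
$a{\left(M,H \right)} = - \frac{3}{4} + \frac{M}{4}$ ($a{\left(M,H \right)} = \frac{\left(M - 3\right) + 0}{4} = \frac{\left(-3 + M\right) + 0}{4} = \frac{-3 + M}{4} = - \frac{3}{4} + \frac{M}{4}$)
$k{\left(v \right)} = \frac{2 v}{- \frac{3}{4} + \frac{5 v}{4}}$ ($k{\left(v \right)} = \frac{v + v}{v + \left(- \frac{3}{4} + \frac{v}{4}\right)} = \frac{2 v}{- \frac{3}{4} + \frac{5 v}{4}}$)
$k{\left(13 \right)} 90 - 27 = 8 \cdot 13 \frac{1}{-3 + 5 \cdot 13} \cdot 90 - 27 = 8 \cdot 13 \frac{1}{-3 + 65} \cdot 90 - 27 = 8 \cdot 13 \cdot \frac{1}{62} \cdot 90 - 27 = \frac{52}{31} \cdot 90 - 27 = \frac{4680}{31} - 27 = \frac{3843}{31}$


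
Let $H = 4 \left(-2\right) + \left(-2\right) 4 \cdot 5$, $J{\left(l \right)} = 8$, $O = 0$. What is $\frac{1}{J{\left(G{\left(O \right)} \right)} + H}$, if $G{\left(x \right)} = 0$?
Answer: $- \frac{1}{40} \approx -0.025$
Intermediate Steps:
$H = -48$ ($H = -8 - 40 = -48$)
$\frac{1}{J{\left(G{\left(O \right)} \right)} + H} = \frac{1}{8 - 48} = \frac{1}{-40} = - \frac{1}{40}$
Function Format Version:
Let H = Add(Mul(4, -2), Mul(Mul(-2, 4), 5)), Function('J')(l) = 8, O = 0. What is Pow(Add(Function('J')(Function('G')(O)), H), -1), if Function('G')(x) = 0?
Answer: Rational(-1, 40) ≈ -0.025000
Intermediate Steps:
H = -48 (H = Add(-8, Mul(-8, 5)) = Add(-8, -40) = -48)
Pow(Add(Function('J')(Function('G')(O)), H), -1) = Pow(Add(8, -48), -1) = Pow(-40, -1) = Rational(-1, 40)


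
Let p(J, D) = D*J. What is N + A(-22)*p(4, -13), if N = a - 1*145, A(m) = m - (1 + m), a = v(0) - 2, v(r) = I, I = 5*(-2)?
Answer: -105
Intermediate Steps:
I = -10
v(r) = -10
a = -12 (a = -10 - 2 = -12)
A(m) = -1 (A(m) = m + (-1 - m) = -1)
N = -157 (N = -12 - 1*145 = -12 - 145 = -157)
N + A(-22)*p(4, -13) = -157 - (-13)*4 = -157 - 1*(-52) = -157 + 52 = -105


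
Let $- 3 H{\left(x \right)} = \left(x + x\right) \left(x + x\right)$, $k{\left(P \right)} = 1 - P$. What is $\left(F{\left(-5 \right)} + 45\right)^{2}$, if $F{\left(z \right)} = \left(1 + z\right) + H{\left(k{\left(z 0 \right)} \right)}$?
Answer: $\frac{14161}{9} \approx 1573.4$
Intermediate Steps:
$H{\left(x \right)} = - \frac{4 x^{2}}{3}$ ($H{\left(x \right)} = - \frac{\left(x + x\right) \left(x + x\right)}{3} = - \frac{2 x 2 x}{3} = - \frac{4 x^{2}}{3}$)
$F{\left(z \right)} = - \frac{1}{3} + z$ ($F{\left(z \right)} = \left(1 + z\right) - \frac{4 \left(1 - z 0\right)^{2}}{3} = \left(1 + z\right) - \frac{4 \left(1 - 0\right)^{2}}{3} = \left(1 + z\right) - \frac{4 \left(1 + 0\right)^{2}}{3} = \left(1 + z\right) - \frac{4 \cdot 1^{2}}{3} = \left(1 + z\right) - \frac{4}{3} = - \frac{1}{3} + z$)
$\left(F{\left(-5 \right)} + 45\right)^{2} = \left(\left(- \frac{1}{3} - 5\right) + 45\right)^{2} = \left(- \frac{16}{3} + 45\right)^{2} = \left(\frac{119}{3}\right)^{2} = \frac{14161}{9}$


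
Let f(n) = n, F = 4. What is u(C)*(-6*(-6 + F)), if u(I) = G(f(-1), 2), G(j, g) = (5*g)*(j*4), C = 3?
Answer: -480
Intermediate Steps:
G(j, g) = 20*g*j (G(j, g) = (5*g)*(4*j) = 20*g*j)
u(I) = -40 (u(I) = 20*2*(-1) = -40)
u(C)*(-6*(-6 + F)) = -(-240)*(-6 + 4) = -(-240)*(-2) = -40*12 = -480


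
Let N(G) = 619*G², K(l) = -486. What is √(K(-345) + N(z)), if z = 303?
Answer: 3*√6314365 ≈ 7538.5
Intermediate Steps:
√(K(-345) + N(z)) = √(-486 + 619*303²) = √(-486 + 619*91809) = √(-486 + 56829771) = √56829285 = 3*√6314365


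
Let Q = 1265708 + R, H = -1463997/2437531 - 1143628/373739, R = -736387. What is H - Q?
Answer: -482214976667727540/911000398409 ≈ -5.2933e+5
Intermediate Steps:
H = -3334781477251/911000398409 (H = -1463997*1/2437531 - 1143628*1/373739 = -1463997/2437531 - 1143628/373739 = -3334781477251/911000398409 ≈ -3.6606)
Q = 529321 (Q = 1265708 - 736387 = 529321)
H - Q = -3334781477251/911000398409 - 1*529321 = -3334781477251/911000398409 - 529321 = -482214976667727540/911000398409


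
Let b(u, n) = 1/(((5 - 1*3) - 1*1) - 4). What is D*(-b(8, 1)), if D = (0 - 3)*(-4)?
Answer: 4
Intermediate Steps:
b(u, n) = -⅓ (b(u, n) = 1/(((5 - 3) - 1) - 4) = 1/((2 - 1) - 4) = 1/(1 - 4) = 1/(-3) = -⅓)
D = 12 (D = -3*(-4) = 12)
D*(-b(8, 1)) = 12*(-1*(-⅓)) = 12*(⅓) = 4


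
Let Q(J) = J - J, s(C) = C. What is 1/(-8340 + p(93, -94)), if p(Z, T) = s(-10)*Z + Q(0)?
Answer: -1/9270 ≈ -0.00010787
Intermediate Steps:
Q(J) = 0
p(Z, T) = -10*Z (p(Z, T) = -10*Z + 0 = -10*Z)
1/(-8340 + p(93, -94)) = 1/(-8340 - 10*93) = 1/(-8340 - 930) = 1/(-9270) = -1/9270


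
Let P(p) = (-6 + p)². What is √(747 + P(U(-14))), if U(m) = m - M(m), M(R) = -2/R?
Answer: 6*√1569/7 ≈ 33.952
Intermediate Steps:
U(m) = m + 2/m (U(m) = m - (-2)/m = m + 2/m)
√(747 + P(U(-14))) = √(747 + (-6 + (-14 + 2/(-14)))²) = √(747 + (-6 + (-14 + 2*(-1/14)))²) = √(747 + (-6 + (-14 - ⅐))²) = √(747 + (-6 - 99/7)²) = √(747 + (-141/7)²) = √(747 + 19881/49) = √(56484/49) = 6*√1569/7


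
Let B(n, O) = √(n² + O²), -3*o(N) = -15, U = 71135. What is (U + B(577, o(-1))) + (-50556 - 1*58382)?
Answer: -37803 + √332954 ≈ -37226.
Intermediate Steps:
o(N) = 5 (o(N) = -⅓*(-15) = 5)
B(n, O) = √(O² + n²)
(U + B(577, o(-1))) + (-50556 - 1*58382) = (71135 + √(5² + 577²)) + (-50556 - 1*58382) = (71135 + √(25 + 332929)) + (-50556 - 58382) = (71135 + √332954) - 108938 = -37803 + √332954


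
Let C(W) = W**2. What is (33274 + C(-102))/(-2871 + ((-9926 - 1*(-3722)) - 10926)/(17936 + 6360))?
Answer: -530600344/34885473 ≈ -15.210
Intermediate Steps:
(33274 + C(-102))/(-2871 + ((-9926 - 1*(-3722)) - 10926)/(17936 + 6360)) = (33274 + (-102)**2)/(-2871 + ((-9926 - 1*(-3722)) - 10926)/(17936 + 6360)) = (33274 + 10404)/(-2871 + ((-9926 + 3722) - 10926)/24296) = 43678/(-2871 + (-6204 - 10926)*(1/24296)) = 43678/(-2871 - 17130*1/24296) = 43678/(-2871 - 8565/12148) = 43678/(-34885473/12148) = 43678*(-12148/34885473) = -530600344/34885473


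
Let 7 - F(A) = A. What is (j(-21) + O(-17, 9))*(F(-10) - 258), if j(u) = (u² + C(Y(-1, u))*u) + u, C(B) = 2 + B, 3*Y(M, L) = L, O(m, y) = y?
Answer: -128694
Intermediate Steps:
Y(M, L) = L/3
F(A) = 7 - A
j(u) = u + u² + u*(2 + u/3) (j(u) = (u² + (2 + u/3)*u) + u = (u² + u*(2 + u/3)) + u = u + u² + u*(2 + u/3))
(j(-21) + O(-17, 9))*(F(-10) - 258) = ((⅓)*(-21)*(9 + 4*(-21)) + 9)*((7 - 1*(-10)) - 258) = ((⅓)*(-21)*(9 - 84) + 9)*((7 + 10) - 258) = ((⅓)*(-21)*(-75) + 9)*(17 - 258) = (525 + 9)*(-241) = 534*(-241) = -128694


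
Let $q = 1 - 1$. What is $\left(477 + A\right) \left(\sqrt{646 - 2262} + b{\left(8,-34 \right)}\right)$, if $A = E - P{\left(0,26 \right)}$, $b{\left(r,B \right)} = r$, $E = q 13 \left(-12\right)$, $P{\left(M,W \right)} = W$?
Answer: $3608 + 1804 i \sqrt{101} \approx 3608.0 + 18130.0 i$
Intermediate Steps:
$q = 0$ ($q = 1 - 1 = 0$)
$E = 0$ ($E = 0 \cdot 13 \left(-12\right) = 0 \left(-12\right) = 0$)
$A = -26$ ($A = 0 - 26 = -26$)
$\left(477 + A\right) \left(\sqrt{646 - 2262} + b{\left(8,-34 \right)}\right) = \left(477 - 26\right) \left(\sqrt{646 - 2262} + 8\right) = 451 \left(\sqrt{-1616} + 8\right) = 451 \left(4 i \sqrt{101} + 8\right) = 451 \left(8 + 4 i \sqrt{101}\right) = 3608 + 1804 i \sqrt{101}$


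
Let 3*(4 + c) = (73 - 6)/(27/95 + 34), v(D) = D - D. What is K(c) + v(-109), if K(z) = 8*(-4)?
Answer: -32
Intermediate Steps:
v(D) = 0
c = -32719/9771 (c = -4 + ((73 - 6)/(27/95 + 34))/3 = -4 + (67/(27*(1/95) + 34))/3 = -4 + (67/(27/95 + 34))/3 = -4 + (67/(3257/95))/3 = -4 + (67*(95/3257))/3 = -4 + (⅓)*(6365/3257) = -4 + 6365/9771 = -32719/9771 ≈ -3.3486)
K(z) = -32
K(c) + v(-109) = -32 + 0 = -32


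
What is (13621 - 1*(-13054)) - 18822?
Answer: 7853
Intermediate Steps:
(13621 - 1*(-13054)) - 18822 = (13621 + 13054) - 18822 = 26675 - 18822 = 7853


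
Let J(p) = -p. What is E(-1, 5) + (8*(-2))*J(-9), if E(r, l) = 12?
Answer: -132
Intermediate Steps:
E(-1, 5) + (8*(-2))*J(-9) = 12 + (8*(-2))*(-1*(-9)) = 12 - 16*9 = 12 - 144 = -132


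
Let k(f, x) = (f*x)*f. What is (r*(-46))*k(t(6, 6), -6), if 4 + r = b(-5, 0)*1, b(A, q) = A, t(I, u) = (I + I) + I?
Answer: -804816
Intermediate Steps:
t(I, u) = 3*I (t(I, u) = 2*I + I = 3*I)
r = -9 (r = -4 - 5*1 = -4 - 5 = -9)
k(f, x) = x*f²
(r*(-46))*k(t(6, 6), -6) = (-9*(-46))*(-6*(3*6)²) = 414*(-6*18²) = 414*(-6*324) = 414*(-1944) = -804816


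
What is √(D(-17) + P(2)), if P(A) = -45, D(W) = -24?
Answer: I*√69 ≈ 8.3066*I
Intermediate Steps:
√(D(-17) + P(2)) = √(-24 - 45) = √(-69) = I*√69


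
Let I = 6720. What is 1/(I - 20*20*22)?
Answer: -1/2080 ≈ -0.00048077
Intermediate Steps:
1/(I - 20*20*22) = 1/(6720 - 20*20*22) = 1/(6720 - 400*22) = 1/(6720 - 8800) = 1/(-2080) = -1/2080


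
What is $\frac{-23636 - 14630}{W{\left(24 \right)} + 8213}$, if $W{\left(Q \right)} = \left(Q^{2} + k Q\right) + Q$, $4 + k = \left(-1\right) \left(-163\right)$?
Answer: $- \frac{38266}{12629} \approx -3.03$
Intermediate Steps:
$k = 159$ ($k = -4 - -163 = -4 + 163 = 159$)
$W{\left(Q \right)} = Q^{2} + 160 Q$ ($W{\left(Q \right)} = \left(Q^{2} + 159 Q\right) + Q = Q^{2} + 160 Q$)
$\frac{-23636 - 14630}{W{\left(24 \right)} + 8213} = \frac{-23636 - 14630}{24 \left(160 + 24\right) + 8213} = - \frac{38266}{24 \cdot 184 + 8213} = - \frac{38266}{4416 + 8213} = - \frac{38266}{12629}$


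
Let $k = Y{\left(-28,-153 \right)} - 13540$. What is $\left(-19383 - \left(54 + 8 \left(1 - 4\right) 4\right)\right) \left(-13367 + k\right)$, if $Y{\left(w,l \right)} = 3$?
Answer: $520350264$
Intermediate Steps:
$k = -13537$ ($k = 3 - 13540 = -13537$)
$\left(-19383 - \left(54 + 8 \left(1 - 4\right) 4\right)\right) \left(-13367 + k\right) = \left(-19383 - \left(54 + 8 \left(1 - 4\right) 4\right)\right) \left(-13367 - 13537\right) = \left(-19383 - \left(54 + 8 \left(\left(-3\right) 4\right)\right)\right) \left(-26904\right) = \left(-19383 - -42\right) \left(-26904\right) = \left(-19383 + \left(-54 + 96\right)\right) \left(-26904\right) = \left(-19383 + 42\right) \left(-26904\right) = \left(-19341\right) \left(-26904\right) = 520350264$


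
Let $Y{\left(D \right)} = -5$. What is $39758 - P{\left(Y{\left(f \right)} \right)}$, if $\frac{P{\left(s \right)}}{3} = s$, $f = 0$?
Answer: $39773$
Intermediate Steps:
$P{\left(s \right)} = 3 s$
$39758 - P{\left(Y{\left(f \right)} \right)} = 39758 - 3 \left(-5\right) = 39758 - -15 = 39758 + 15 = 39773$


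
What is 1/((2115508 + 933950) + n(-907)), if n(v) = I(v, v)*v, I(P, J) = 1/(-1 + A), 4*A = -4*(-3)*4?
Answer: 11/33543131 ≈ 3.2794e-7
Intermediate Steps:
A = 12 (A = (-4*(-3)*4)/4 = (12*4)/4 = (¼)*48 = 12)
I(P, J) = 1/11 (I(P, J) = 1/(-1 + 12) = 1/11)
n(v) = v/11
1/((2115508 + 933950) + n(-907)) = 1/((2115508 + 933950) + (1/11)*(-907)) = 1/(3049458 - 907/11) = 1/(33543131/11) = 11/33543131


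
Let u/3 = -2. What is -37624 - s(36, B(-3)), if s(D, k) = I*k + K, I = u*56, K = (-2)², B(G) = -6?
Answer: -39644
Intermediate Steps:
u = -6 (u = 3*(-2) = -6)
K = 4
I = -336 (I = -6*56 = -336)
s(D, k) = 4 - 336*k (s(D, k) = -336*k + 4 = 4 - 336*k)
-37624 - s(36, B(-3)) = -37624 - (4 - 336*(-6)) = -37624 - (4 + 2016) = -37624 - 1*2020 = -37624 - 2020 = -39644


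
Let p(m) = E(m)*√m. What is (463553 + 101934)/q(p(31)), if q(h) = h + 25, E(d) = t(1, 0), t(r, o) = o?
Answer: 565487/25 ≈ 22619.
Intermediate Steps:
E(d) = 0
p(m) = 0 (p(m) = 0*√m = 0)
q(h) = 25 + h
(463553 + 101934)/q(p(31)) = (463553 + 101934)/(25 + 0) = 565487/25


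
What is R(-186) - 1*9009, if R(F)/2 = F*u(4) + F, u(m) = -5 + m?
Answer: -9009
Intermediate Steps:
R(F) = 0 (R(F) = 2*(F*(-5 + 4) + F) = 2*(F*(-1) + F) = 2*(-F + F) = 2*0 = 0)
R(-186) - 1*9009 = 0 - 1*9009 = 0 - 9009 = -9009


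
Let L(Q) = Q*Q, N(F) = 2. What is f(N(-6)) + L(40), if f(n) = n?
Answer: 1602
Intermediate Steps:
L(Q) = Q²
f(N(-6)) + L(40) = 2 + 40² = 2 + 1600 = 1602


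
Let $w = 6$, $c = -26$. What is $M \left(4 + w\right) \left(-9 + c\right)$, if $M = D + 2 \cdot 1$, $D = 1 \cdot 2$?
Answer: $-1400$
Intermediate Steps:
$D = 2$
$M = 4$ ($M = 2 + 2 \cdot 1 = 2 + 2 = 4$)
$M \left(4 + w\right) \left(-9 + c\right) = 4 \left(4 + 6\right) \left(-9 - 26\right) = 4 \cdot 10 \left(-35\right) = 4 \left(-350\right) = -1400$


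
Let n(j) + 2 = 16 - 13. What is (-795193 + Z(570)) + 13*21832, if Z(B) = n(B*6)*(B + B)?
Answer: -510237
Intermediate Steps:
n(j) = 1 (n(j) = -2 + (16 - 13) = -2 + 3 = 1)
Z(B) = 2*B (Z(B) = 1*(B + B) = 1*(2*B) = 2*B)
(-795193 + Z(570)) + 13*21832 = (-795193 + 2*570) + 13*21832 = (-795193 + 1140) + 283816 = -794053 + 283816 = -510237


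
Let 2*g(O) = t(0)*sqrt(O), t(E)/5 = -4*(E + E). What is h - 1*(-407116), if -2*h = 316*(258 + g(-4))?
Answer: 366352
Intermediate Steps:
t(E) = -40*E (t(E) = 5*(-4*(E + E)) = 5*(-8*E) = -40*E)
g(O) = 0 (g(O) = ((-40*0)*sqrt(O))/2 = (0*sqrt(O))/2 = (1/2)*0 = 0)
h = -40764 (h = -158*(258 + 0) = -158*258 = -1/2*81528 = -40764)
h - 1*(-407116) = -40764 - 1*(-407116) = -40764 + 407116 = 366352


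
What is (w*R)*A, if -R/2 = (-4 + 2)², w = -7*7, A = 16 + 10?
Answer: 10192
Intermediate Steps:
A = 26
w = -49
R = -8 (R = -2*(-4 + 2)² = -2*(-2)² = -2*4 = -8)
(w*R)*A = -49*(-8)*26 = 392*26 = 10192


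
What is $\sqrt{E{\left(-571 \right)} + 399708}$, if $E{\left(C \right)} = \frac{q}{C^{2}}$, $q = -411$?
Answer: $\frac{\sqrt{130321195617}}{571} \approx 632.22$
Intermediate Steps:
$E{\left(C \right)} = - \frac{411}{C^{2}}$
$\sqrt{E{\left(-571 \right)} + 399708} = \sqrt{- \frac{411}{326041} + 399708} = \sqrt{\frac{130321195617}{326041}} = \frac{\sqrt{130321195617}}{571}$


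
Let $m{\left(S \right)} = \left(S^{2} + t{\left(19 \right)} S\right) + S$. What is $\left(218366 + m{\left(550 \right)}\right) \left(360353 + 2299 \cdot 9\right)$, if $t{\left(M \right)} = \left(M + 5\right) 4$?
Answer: $218801561504$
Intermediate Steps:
$t{\left(M \right)} = 20 + 4 M$ ($t{\left(M \right)} = \left(5 + M\right) 4 = 20 + 4 M$)
$m{\left(S \right)} = S^{2} + 97 S$ ($m{\left(S \right)} = \left(S^{2} + \left(20 + 4 \cdot 19\right) S\right) + S = \left(S^{2} + \left(20 + 76\right) S\right) + S = \left(S^{2} + 96 S\right) + S = S^{2} + 97 S$)
$\left(218366 + m{\left(550 \right)}\right) \left(360353 + 2299 \cdot 9\right) = \left(218366 + 550 \left(97 + 550\right)\right) \left(360353 + 2299 \cdot 9\right) = \left(218366 + 550 \cdot 647\right) \left(360353 + 20691\right) = \left(218366 + 355850\right) 381044 = 574216 \cdot 381044 = 218801561504$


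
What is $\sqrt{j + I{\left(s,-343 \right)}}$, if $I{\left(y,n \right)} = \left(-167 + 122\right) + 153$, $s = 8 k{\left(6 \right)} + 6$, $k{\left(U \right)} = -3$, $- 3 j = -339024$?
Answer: $2 \sqrt{28279} \approx 336.33$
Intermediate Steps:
$j = 113008$ ($j = \left(- \frac{1}{3}\right) \left(-339024\right) = 113008$)
$s = -18$ ($s = 8 \left(-3\right) + 6 = -24 + 6 = -18$)
$I{\left(y,n \right)} = 108$ ($I{\left(y,n \right)} = -45 + 153 = 108$)
$\sqrt{j + I{\left(s,-343 \right)}} = \sqrt{113008 + 108} = \sqrt{113116} = 2 \sqrt{28279}$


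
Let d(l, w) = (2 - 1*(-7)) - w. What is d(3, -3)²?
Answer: 144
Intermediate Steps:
d(l, w) = 9 - w (d(l, w) = (2 + 7) - w = 9 - w)
d(3, -3)² = (9 - 1*(-3))² = (9 + 3)² = 12² = 144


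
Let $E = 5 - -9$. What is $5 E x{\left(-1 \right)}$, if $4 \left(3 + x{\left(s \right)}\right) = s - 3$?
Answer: $-280$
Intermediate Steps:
$E = 14$ ($E = 5 + 9 = 14$)
$x{\left(s \right)} = - \frac{15}{4} + \frac{s}{4}$ ($x{\left(s \right)} = -3 + \frac{s - 3}{4} = -3 + \frac{-3 + s}{4} = -3 + \left(- \frac{3}{4} + \frac{s}{4}\right) = - \frac{15}{4} + \frac{s}{4}$)
$5 E x{\left(-1 \right)} = 5 \cdot 14 \left(- \frac{15}{4} + \frac{1}{4} \left(-1\right)\right) = 70 \left(- \frac{15}{4} - \frac{1}{4}\right) = 70 \left(-4\right) = -280$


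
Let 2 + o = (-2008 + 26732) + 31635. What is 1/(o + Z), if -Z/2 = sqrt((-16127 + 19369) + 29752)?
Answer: 56357/3175979473 + 6*sqrt(3666)/3175979473 ≈ 1.7859e-5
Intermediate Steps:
o = 56357 (o = -2 + ((-2008 + 26732) + 31635) = -2 + (24724 + 31635) = -2 + 56359 = 56357)
Z = -6*sqrt(3666) (Z = -2*sqrt((-16127 + 19369) + 29752) = -2*sqrt(3242 + 29752) = -6*sqrt(3666) ≈ -363.29)
1/(o + Z) = 1/(56357 - 6*sqrt(3666))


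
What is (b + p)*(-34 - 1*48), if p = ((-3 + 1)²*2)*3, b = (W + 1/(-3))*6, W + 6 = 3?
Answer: -328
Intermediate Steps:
W = -3 (W = -6 + 3 = -3)
b = -20 (b = (-3 + 1/(-3))*6 = (-3 - ⅓)*6 = -10/3*6 = -20)
p = 24 (p = ((-2)²*2)*3 = (4*2)*3 = 8*3 = 24)
(b + p)*(-34 - 1*48) = (-20 + 24)*(-34 - 1*48) = 4*(-34 - 48) = 4*(-82) = -328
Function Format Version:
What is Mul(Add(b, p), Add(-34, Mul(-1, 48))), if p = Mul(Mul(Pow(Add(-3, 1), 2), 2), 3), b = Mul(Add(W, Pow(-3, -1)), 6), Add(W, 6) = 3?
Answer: -328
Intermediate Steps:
W = -3 (W = Add(-6, 3) = -3)
b = -20 (b = Mul(Add(-3, Pow(-3, -1)), 6) = Mul(Add(-3, Rational(-1, 3)), 6) = Mul(Rational(-10, 3), 6) = -20)
p = 24 (p = Mul(Mul(Pow(-2, 2), 2), 3) = Mul(Mul(4, 2), 3) = Mul(8, 3) = 24)
Mul(Add(b, p), Add(-34, Mul(-1, 48))) = Mul(Add(-20, 24), Add(-34, Mul(-1, 48))) = Mul(4, Add(-34, -48)) = Mul(4, -82) = -328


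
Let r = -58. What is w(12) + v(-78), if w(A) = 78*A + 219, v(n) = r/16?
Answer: 9211/8 ≈ 1151.4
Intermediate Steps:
v(n) = -29/8 (v(n) = -58/16 = -58*1/16 = -29/8)
w(A) = 219 + 78*A
w(12) + v(-78) = (219 + 78*12) - 29/8 = (219 + 936) - 29/8 = 1155 - 29/8 = 9211/8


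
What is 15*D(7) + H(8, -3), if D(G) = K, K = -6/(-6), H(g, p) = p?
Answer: 12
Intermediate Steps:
K = 1 (K = -6*(-⅙) = 1)
D(G) = 1
15*D(7) + H(8, -3) = 15*1 - 3 = 15 - 3 = 12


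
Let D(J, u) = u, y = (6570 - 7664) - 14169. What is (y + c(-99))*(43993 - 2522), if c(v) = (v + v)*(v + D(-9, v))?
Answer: 992857211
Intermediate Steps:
y = -15263 (y = -1094 - 14169 = -15263)
c(v) = 4*v² (c(v) = (v + v)*(v + v) = (2*v)*(2*v) = 4*v²)
(y + c(-99))*(43993 - 2522) = (-15263 + 4*(-99)²)*(43993 - 2522) = (-15263 + 4*9801)*41471 = (-15263 + 39204)*41471 = 23941*41471 = 992857211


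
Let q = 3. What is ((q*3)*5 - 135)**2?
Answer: 8100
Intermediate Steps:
((q*3)*5 - 135)**2 = ((3*3)*5 - 135)**2 = (9*5 - 135)**2 = (45 - 135)**2 = (-90)**2 = 8100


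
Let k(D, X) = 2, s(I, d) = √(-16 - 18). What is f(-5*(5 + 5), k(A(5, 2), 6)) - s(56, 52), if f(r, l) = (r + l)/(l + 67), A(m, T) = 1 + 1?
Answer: -16/23 - I*√34 ≈ -0.69565 - 5.831*I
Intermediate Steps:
A(m, T) = 2
s(I, d) = I*√34 (s(I, d) = √(-34) = I*√34)
f(r, l) = (l + r)/(67 + l)
f(-5*(5 + 5), k(A(5, 2), 6)) - s(56, 52) = (2 - 5*(5 + 5))/(67 + 2) - I*√34 = (2 - 5*10)/69 - I*√34 = (2 - 50)/69 - I*√34 = (1/69)*(-48) - I*√34 = -16/23 - I*√34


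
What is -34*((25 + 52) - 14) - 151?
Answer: -2293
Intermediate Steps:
-34*((25 + 52) - 14) - 151 = -34*(77 - 14) - 151 = -34*63 - 151 = -2142 - 151 = -2293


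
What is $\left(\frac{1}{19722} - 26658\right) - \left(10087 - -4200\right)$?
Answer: $- \frac{807517289}{19722} \approx -40945.0$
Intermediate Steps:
$\left(\frac{1}{19722} - 26658\right) - \left(10087 - -4200\right) = \left(\frac{1}{19722} - 26658\right) - 14287 = - \frac{525749075}{19722} - 14287 = - \frac{807517289}{19722}$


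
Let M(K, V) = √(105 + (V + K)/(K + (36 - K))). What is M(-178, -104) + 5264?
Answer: 5264 + √3498/6 ≈ 5273.9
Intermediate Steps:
M(K, V) = √(105 + K/36 + V/36) (M(K, V) = √(105 + (K + V)/36) = √(105 + (K + V)*(1/36)) = √(105 + (K/36 + V/36)) = √(105 + K/36 + V/36))
M(-178, -104) + 5264 = √(3780 - 178 - 104)/6 + 5264 = √3498/6 + 5264 = 5264 + √3498/6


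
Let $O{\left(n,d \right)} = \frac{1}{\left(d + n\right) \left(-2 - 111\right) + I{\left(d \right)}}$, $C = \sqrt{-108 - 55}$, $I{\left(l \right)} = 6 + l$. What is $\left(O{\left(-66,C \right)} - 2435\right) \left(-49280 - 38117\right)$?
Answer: $\frac{1536393099264319}{7219496} - \frac{611779 i \sqrt{163}}{3609748} \approx 2.1281 \cdot 10^{8} - 2.1638 i$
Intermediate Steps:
$C = i \sqrt{163}$ ($C = \sqrt{-163} = i \sqrt{163} \approx 12.767 i$)
$O{\left(n,d \right)} = \frac{1}{6 - 113 n - 112 d}$ ($O{\left(n,d \right)} = \frac{1}{\left(d + n\right) \left(-2 - 111\right) + \left(6 + d\right)} = \frac{1}{\left(d + n\right) \left(-113\right) + \left(6 + d\right)} = \frac{1}{\left(- 113 d - 113 n\right) + \left(6 + d\right)} = \frac{1}{6 - 113 n - 112 d}$)
$\left(O{\left(-66,C \right)} - 2435\right) \left(-49280 - 38117\right) = \left(- \frac{1}{-6 + 112 i \sqrt{163} + 113 \left(-66\right)} - 2435\right) \left(-49280 - 38117\right) = \left(- \frac{1}{-6 + 112 i \sqrt{163} - 7458} - 2435\right) \left(-87397\right) = \left(- \frac{1}{-7464 + 112 i \sqrt{163}} - 2435\right) \left(-87397\right) = \left(-2435 - \frac{1}{-7464 + 112 i \sqrt{163}}\right) \left(-87397\right) = 212811695 + \frac{87397}{-7464 + 112 i \sqrt{163}}$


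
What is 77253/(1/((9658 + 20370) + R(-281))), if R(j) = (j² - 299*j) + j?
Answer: 14888738931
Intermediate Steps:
R(j) = j² - 298*j
77253/(1/((9658 + 20370) + R(-281))) = 77253/(1/((9658 + 20370) - 281*(-298 - 281))) = 77253/(1/(30028 - 281*(-579))) = 77253/(1/(30028 + 162699)) = 77253/(1/192727) = 77253*192727 = 14888738931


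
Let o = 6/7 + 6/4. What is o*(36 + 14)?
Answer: 825/7 ≈ 117.86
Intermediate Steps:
o = 33/14 (o = 6*(⅐) + 6*(¼) = 6/7 + 3/2 = 33/14 ≈ 2.3571)
o*(36 + 14) = 33*(36 + 14)/14 = (33/14)*50 = 825/7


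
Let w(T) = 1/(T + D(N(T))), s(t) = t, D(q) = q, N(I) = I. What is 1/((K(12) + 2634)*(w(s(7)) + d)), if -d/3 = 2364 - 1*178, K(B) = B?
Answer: -1/17352279 ≈ -5.7629e-8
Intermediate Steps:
d = -6558 (d = -3*(2364 - 1*178) = -3*(2364 - 178) = -3*2186 = -6558)
w(T) = 1/(2*T) (w(T) = 1/(T + T) = 1/(2*T))
1/((K(12) + 2634)*(w(s(7)) + d)) = 1/((12 + 2634)*((1/2)/7 - 6558)) = 1/(2646*((1/2)*(1/7) - 6558)) = 1/(2646*(1/14 - 6558)) = 1/(2646*(-91811/14)) = 1/(-17352279) = -1/17352279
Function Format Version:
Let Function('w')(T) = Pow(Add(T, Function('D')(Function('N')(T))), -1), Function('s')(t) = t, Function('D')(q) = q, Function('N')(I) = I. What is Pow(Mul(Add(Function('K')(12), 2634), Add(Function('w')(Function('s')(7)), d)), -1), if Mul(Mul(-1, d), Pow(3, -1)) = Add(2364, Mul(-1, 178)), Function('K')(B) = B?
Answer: Rational(-1, 17352279) ≈ -5.7629e-8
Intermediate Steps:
d = -6558 (d = Mul(-3, Add(2364, Mul(-1, 178))) = Mul(-3, Add(2364, -178)) = Mul(-3, 2186) = -6558)
Function('w')(T) = Mul(Rational(1, 2), Pow(T, -1)) (Function('w')(T) = Pow(Add(T, T), -1) = Pow(Mul(2, T), -1) = Mul(Rational(1, 2), Pow(T, -1)))
Pow(Mul(Add(Function('K')(12), 2634), Add(Function('w')(Function('s')(7)), d)), -1) = Pow(Mul(Add(12, 2634), Add(Mul(Rational(1, 2), Pow(7, -1)), -6558)), -1) = Pow(Mul(2646, Add(Mul(Rational(1, 2), Rational(1, 7)), -6558)), -1) = Pow(Mul(2646, Add(Rational(1, 14), -6558)), -1) = Pow(Mul(2646, Rational(-91811, 14)), -1) = Pow(-17352279, -1) = Rational(-1, 17352279)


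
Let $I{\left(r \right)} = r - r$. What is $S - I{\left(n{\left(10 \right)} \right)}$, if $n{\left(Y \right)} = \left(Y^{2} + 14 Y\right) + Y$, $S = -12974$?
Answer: $-12974$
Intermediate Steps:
$n{\left(Y \right)} = Y^{2} + 15 Y$
$I{\left(r \right)} = 0$
$S - I{\left(n{\left(10 \right)} \right)} = -12974 - 0 = -12974 + 0 = -12974$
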